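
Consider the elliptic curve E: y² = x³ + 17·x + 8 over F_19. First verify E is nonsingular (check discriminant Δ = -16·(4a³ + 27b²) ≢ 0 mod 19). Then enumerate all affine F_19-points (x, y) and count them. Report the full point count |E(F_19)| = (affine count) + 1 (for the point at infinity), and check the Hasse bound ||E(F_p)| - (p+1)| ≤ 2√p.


Affine points = {(1, 8), (1, 11), (4, 8), (4, 11), (5, 3), (5, 16), (9, 4), (9, 15), (10, 0), (11, 5), (11, 14), (14, 8), (14, 11), (15, 3), (15, 16), (16, 5), (16, 14), (17, 2), (17, 17), (18, 3), (18, 16)}; affine count = 21; |E(F_19)| = 22.

Discriminant check: Δ ∝ 4a³ + 27b² = 4·17³ + 27·8² = 4·4913 + 27·64 ≡ 5 (mod 19). Nonzero ⇒ E is nonsingular.
For each x ∈ F_19, compute rhs = x³ + 17·x + 8 mod 19, then count y ∈ F_19 with y² ≡ rhs.
  x = 0: rhs = 8, matching y values: none (0 points).
  x = 1: rhs = 7, matching y values: 8, 11 (2 points).
  x = 2: rhs = 12, matching y values: none (0 points).
  x = 3: rhs = 10, matching y values: none (0 points).
  x = 4: rhs = 7, matching y values: 8, 11 (2 points).
  x = 5: rhs = 9, matching y values: 3, 16 (2 points).
  x = 6: rhs = 3, matching y values: none (0 points).
  x = 7: rhs = 14, matching y values: none (0 points).
  x = 8: rhs = 10, matching y values: none (0 points).
  x = 9: rhs = 16, matching y values: 4, 15 (2 points).
  x = 10: rhs = 0, matching y values: 0 (1 points).
  x = 11: rhs = 6, matching y values: 5, 14 (2 points).
  x = 12: rhs = 2, matching y values: none (0 points).
  x = 13: rhs = 13, matching y values: none (0 points).
  x = 14: rhs = 7, matching y values: 8, 11 (2 points).
  x = 15: rhs = 9, matching y values: 3, 16 (2 points).
  x = 16: rhs = 6, matching y values: 5, 14 (2 points).
  x = 17: rhs = 4, matching y values: 2, 17 (2 points).
  x = 18: rhs = 9, matching y values: 3, 16 (2 points).
Total affine count: 21.
Full point count |E(F_19)| = 21 + 1 = 22.
Hasse bound: |22 − (19+1)| = |2| = 2 ≤ 2√19 ≈ 8.7178 ✓.


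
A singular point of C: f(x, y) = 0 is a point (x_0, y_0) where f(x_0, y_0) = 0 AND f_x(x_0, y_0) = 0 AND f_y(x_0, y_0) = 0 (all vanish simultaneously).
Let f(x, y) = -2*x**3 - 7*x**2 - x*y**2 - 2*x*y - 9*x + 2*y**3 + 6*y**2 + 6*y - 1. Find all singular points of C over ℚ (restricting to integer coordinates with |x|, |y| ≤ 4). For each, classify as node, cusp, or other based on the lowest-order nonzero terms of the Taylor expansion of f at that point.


Singular points: {(-1, -1)}; classification: node.

Compute partial derivatives:
  f_x = -6*x**2 - 14*x - y**2 - 2*y - 9.
  f_y = -2*x*y - 2*x + 6*y**2 + 12*y + 6.
Scan x_0 ∈ {−4, ..., 4}. For each x_0, f_y(x_0, y) is a polynomial in y; find its integer roots y ∈ {−4, ..., 4}, then test f_x and f at those candidates.
  x = -4: f_y(-4, y) = 6*y**2 + 20*y + 14; vanishes at y ∈ {-1}. (-4, -1): f_x = -48 ≠ 0.
  x = -3: f_y(-3, y) = 6*y**2 + 18*y + 12; vanishes at y ∈ {-2, -1}. (-3, -2): f_x = -21 ≠ 0; (-3, -1): f_x = -20 ≠ 0.
  x = -2: f_y(-2, y) = 6*y**2 + 16*y + 10; vanishes at y ∈ {-1}. (-2, -1): f_x = -4 ≠ 0.
  x = -1: f_y(-1, y) = 6*y**2 + 14*y + 8; vanishes at y ∈ {-1}. (-1, -1): f_x = 0, f = 0 — SINGULAR.
  x = 0: f_y(0, y) = 6*y**2 + 12*y + 6; vanishes at y ∈ {-1}. (0, -1): f_x = -8 ≠ 0.
  x = 1: f_y(1, y) = 6*y**2 + 10*y + 4; vanishes at y ∈ {-1}. (1, -1): f_x = -28 ≠ 0.
  x = 2: f_y(2, y) = 6*y**2 + 8*y + 2; vanishes at y ∈ {-1}. (2, -1): f_x = -60 ≠ 0.
  x = 3: f_y(3, y) = 6*y**2 + 6*y; vanishes at y ∈ {-1, 0}. (3, -1): f_x = -104 ≠ 0; (3, 0): f_x = -105 ≠ 0.
  x = 4: f_y(4, y) = 6*y**2 + 4*y - 2; vanishes at y ∈ {-1}. (4, -1): f_x = -160 ≠ 0.
Only singular point on the grid: (-1, -1).
Classify: substitute x = -1 + u, y = -1 + v and expand: f = -2*u**3 - u**2 - u*v**2 + 2*v**3 + v**2.
No constant or linear terms (consistent with a singular point). Quadratic part: -u**2 + v**2. Cubic part: -2*u**3 - u*v**2 + 2*v**3.
The quadratic part v**2 - u**2 = (v − u)(v + u) splits into two distinct linear factors, so there are two distinct tangent lines y − -1 = ±(x − -1) — this is a node (ordinary double point).
Classification: node.


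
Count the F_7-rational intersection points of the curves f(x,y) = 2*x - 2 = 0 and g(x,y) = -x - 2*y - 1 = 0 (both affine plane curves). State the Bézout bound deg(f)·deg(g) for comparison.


Common zeros: {(1, 6)}; count = 1; Bézout bound = 1.

deg(f) = 1, deg(g) = 1, so Bézout bound = 1.
Scan x ∈ F_7. For each x, list the y ∈ F_7 with f(x, y) ≡ 0 and those with g(x, y) ≡ 0 (mod 7); the common zeros in that column are the intersection.
  x = 0: f ≡ 0 at y ∈ ∅; g ≡ 0 at y ∈ {3}; common: ∅.
  x = 1: f ≡ 0 at y ∈ {0, 1, 2, 3, 4, 5, 6}; g ≡ 0 at y ∈ {6}; common: {6}.
  x = 2: f ≡ 0 at y ∈ ∅; g ≡ 0 at y ∈ {2}; common: ∅.
  x = 3: f ≡ 0 at y ∈ ∅; g ≡ 0 at y ∈ {5}; common: ∅.
  x = 4: f ≡ 0 at y ∈ ∅; g ≡ 0 at y ∈ {1}; common: ∅.
  x = 5: f ≡ 0 at y ∈ ∅; g ≡ 0 at y ∈ {4}; common: ∅.
  x = 6: f ≡ 0 at y ∈ ∅; g ≡ 0 at y ∈ {0}; common: ∅.
Collecting: common zeros = {(1, 6)}, so the count is 1.
Comparison with the Bézout bound: 1 ≤ 1 = deg(f)·deg(g), as expected for curves with no common component (the bound is attained).


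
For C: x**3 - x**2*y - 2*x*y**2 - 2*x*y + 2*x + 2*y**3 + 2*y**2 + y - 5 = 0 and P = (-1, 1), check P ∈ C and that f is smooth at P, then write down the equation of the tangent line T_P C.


Tangent line at P: 3*x + 16*y - 13 = 0.

Step 1: f(-1, 1) = 0, so P lies on C.
Step 2: partial derivatives
  f_x(x, y) = 3*x**2 - 2*x*y - 2*y**2 - 2*y + 2, f_y(x, y) = -x**2 - 4*x*y - 2*x + 6*y**2 + 4*y + 1.
  f_x(P) = 3, f_y(P) = 16 (gradient nonzero, so P is smooth).
Step 3: tangent line at P: 3·(x − -1) + 16·(y − 1) = 0.
Expanding: 3*x + 16*y - 13 = 0.


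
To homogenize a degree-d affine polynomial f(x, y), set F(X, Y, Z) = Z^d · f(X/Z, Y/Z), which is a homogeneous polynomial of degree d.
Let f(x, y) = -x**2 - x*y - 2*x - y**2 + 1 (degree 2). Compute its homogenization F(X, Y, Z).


F(X, Y, Z) = -X**2 - X*Y - 2*X*Z - Y**2 + Z**2

deg(f) = 2.
Substitute x = X/Z, y = Y/Z into f, then multiply by Z^2.
  monomial -1·x^2·y^0 ↦ -1·X^2·Y^0·Z^0.
  monomial -1·x^1·y^1 ↦ -1·X^1·Y^1·Z^0.
  monomial -2·x^1·y^0 ↦ -2·X^1·Y^0·Z^1.
  monomial -1·x^0·y^2 ↦ -1·X^0·Y^2·Z^0.
  monomial 1·x^0·y^0 ↦ 1·X^0·Y^0·Z^2.
Collecting: F(X, Y, Z) = -X**2 - X*Y - 2*X*Z - Y**2 + Z**2.


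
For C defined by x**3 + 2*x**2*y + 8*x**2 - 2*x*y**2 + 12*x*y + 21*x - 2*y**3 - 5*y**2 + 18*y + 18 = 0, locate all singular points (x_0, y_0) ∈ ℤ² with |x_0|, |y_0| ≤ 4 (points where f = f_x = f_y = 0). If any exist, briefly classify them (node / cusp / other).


Singular points: {(-3, 0)}; classification: node.

Compute partial derivatives:
  f_x = 3*x**2 + 4*x*y + 16*x - 2*y**2 + 12*y + 21.
  f_y = 2*x**2 - 4*x*y + 12*x - 6*y**2 - 10*y + 18.
Scan x_0 ∈ {−4, ..., 4}. For each x_0, f_y(x_0, y) is a polynomial in y; find its integer roots y ∈ {−4, ..., 4}, then test f_x and f at those candidates.
  x = -4: f_y(-4, y) = -6*y**2 + 6*y + 2; no integer root y with |y| ≤ 4.
  x = -3: f_y(-3, y) = -6*y**2 + 2*y; vanishes at y ∈ {0}. (-3, 0): f_x = 0, f = 0 — SINGULAR.
  x = -2: f_y(-2, y) = -6*y**2 - 2*y + 2; no integer root y with |y| ≤ 4.
  x = -1: f_y(-1, y) = -6*y**2 - 6*y + 8; no integer root y with |y| ≤ 4.
  x = 0: f_y(0, y) = -6*y**2 - 10*y + 18; no integer root y with |y| ≤ 4.
  x = 1: f_y(1, y) = -6*y**2 - 14*y + 32; no integer root y with |y| ≤ 4.
  x = 2: f_y(2, y) = -6*y**2 - 18*y + 50; no integer root y with |y| ≤ 4.
  x = 3: f_y(3, y) = -6*y**2 - 22*y + 72; no integer root y with |y| ≤ 4.
  x = 4: f_y(4, y) = -6*y**2 - 26*y + 98; no integer root y with |y| ≤ 4.
Only singular point on the grid: (-3, 0).
Classify: substitute x = -3 + u, y = 0 + v and expand: f = u**3 + 2*u**2*v - u**2 - 2*u*v**2 - 2*v**3 + v**2.
No constant or linear terms (consistent with a singular point). Quadratic part: -u**2 + v**2. Cubic part: u**3 + 2*u**2*v - 2*u*v**2 - 2*v**3.
The quadratic part v**2 - u**2 = (v − u)(v + u) splits into two distinct linear factors, so there are two distinct tangent lines y − 0 = ±(x − -3) — this is a node (ordinary double point).
Classification: node.


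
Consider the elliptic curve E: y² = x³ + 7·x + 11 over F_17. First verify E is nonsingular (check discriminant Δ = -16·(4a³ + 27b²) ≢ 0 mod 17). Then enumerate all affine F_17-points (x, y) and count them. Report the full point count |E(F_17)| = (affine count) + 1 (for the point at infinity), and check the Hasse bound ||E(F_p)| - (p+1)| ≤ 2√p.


Affine points = {(1, 6), (1, 11), (2, 4), (2, 13), (3, 5), (3, 12), (4, 1), (4, 16), (5, 1), (5, 16), (8, 1), (8, 16), (9, 2), (9, 15), (11, 5), (11, 12), (12, 2), (12, 15), (13, 2), (13, 15)}; affine count = 20; |E(F_17)| = 21.

Discriminant check: Δ ∝ 4a³ + 27b² = 4·7³ + 27·11² = 4·343 + 27·121 ≡ 15 (mod 17). Nonzero ⇒ E is nonsingular.
For each x ∈ F_17, compute rhs = x³ + 7·x + 11 mod 17, then count y ∈ F_17 with y² ≡ rhs.
  x = 0: rhs = 11, matching y values: none (0 points).
  x = 1: rhs = 2, matching y values: 6, 11 (2 points).
  x = 2: rhs = 16, matching y values: 4, 13 (2 points).
  x = 3: rhs = 8, matching y values: 5, 12 (2 points).
  x = 4: rhs = 1, matching y values: 1, 16 (2 points).
  x = 5: rhs = 1, matching y values: 1, 16 (2 points).
  x = 6: rhs = 14, matching y values: none (0 points).
  x = 7: rhs = 12, matching y values: none (0 points).
  x = 8: rhs = 1, matching y values: 1, 16 (2 points).
  x = 9: rhs = 4, matching y values: 2, 15 (2 points).
  x = 10: rhs = 10, matching y values: none (0 points).
  x = 11: rhs = 8, matching y values: 5, 12 (2 points).
  x = 12: rhs = 4, matching y values: 2, 15 (2 points).
  x = 13: rhs = 4, matching y values: 2, 15 (2 points).
  x = 14: rhs = 14, matching y values: none (0 points).
  x = 15: rhs = 6, matching y values: none (0 points).
  x = 16: rhs = 3, matching y values: none (0 points).
Total affine count: 20.
Full point count |E(F_17)| = 20 + 1 = 21.
Hasse bound: |21 − (17+1)| = |3| = 3 ≤ 2√17 ≈ 8.2462 ✓.


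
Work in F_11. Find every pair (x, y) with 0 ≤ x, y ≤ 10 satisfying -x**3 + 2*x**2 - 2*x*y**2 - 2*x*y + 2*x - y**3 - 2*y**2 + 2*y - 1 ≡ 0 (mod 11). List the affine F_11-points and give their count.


Affine F_11-points: {(1, 2), (2, 2), (2, 4), (2, 10), (5, 0), (6, 6), (6, 7), (7, 9), (8, 8), (9, 0), (10, 0), (10, 2), (10, 9)}; count = 13.

For each of the 121 pairs (x, y) ∈ F_11², evaluate f(x, y) mod 11. Record the zeros.
  x = 0: [0↦10, 1↦9, 2↦9, 3↦4, 4↦10, 5↦10, 6↦9, 7↦1, 8↦2, 9↦6, 10↦7]  zeros at y ∈ ∅
  x = 1: [0↦2, 1↦8, 2↦0, 3↦5, 4↦6, 5↦8, 6↦5, 7↦2, 8↦4, 9↦5, 10↦10]  zeros at y ∈ {2}
  x = 2: [0↦3, 1↦5, 2↦0, 3↦4, 4↦0, 5↦4, 6↦10, 7↦1, 8↦4, 9↦2, 10↦0]  zeros at y ∈ {2, 4, 10}
  x = 3: [0↦7, 1↦5, 2↦3, 3↦6, 4↦8, 5↦3, 6↦7, 7↦3, 8↦7, 9↦2, 10↦4]  zeros at y ∈ ∅
  x = 4: [0↦8, 1↦2, 2↦3, 3↦5, 4↦2, 5↦10, 6↦1, 7↦2, 8↦7, 9↦10, 10↦5]  zeros at y ∈ ∅
  x = 5: [0↦0, 1↦1, 2↦5, 3↦6, 4↦9, 5↦8, 6↦8, 7↦3, 8↦9, 9↦9, 10↦8]  zeros at y ∈ {0}
  x = 6: [0↦10, 1↦7, 2↦3, 3↦3, 4↦1, 5↦2, 6↦0, 7↦0, 8↦7, 9↦4, 10↦7]  zeros at y ∈ {6, 7}
  x = 7: [0↦10, 1↦3, 2↦2, 3↦1, 4↦5, 5↦8, 6↦4, 7↦9, 8↦6, 9↦0, 10↦7]  zeros at y ∈ {9}
  x = 8: [0↦5, 1↦5, 2↦7, 3↦5, 4↦4, 5↦9, 6↦3, 7↦2, 8↦0, 9↦2, 10↦2]  zeros at y ∈ {8}
  x = 9: [0↦0, 1↦7, 2↦1, 3↦9, 4↦3, 5↦10, 6↦2, 7↦6, 8↦5, 9↦4, 10↦8]  zeros at y ∈ {0}
  x = 10: [0↦0, 1↦3, 2↦0, 3↦7, 4↦7, 5↦5, 6↦6, 7↦4, 8↦4, 9↦0, 10↦8]  zeros at y ∈ {0, 2, 9}
Collecting zeros: affine points = {(1, 2), (2, 2), (2, 4), (2, 10), (5, 0), (6, 6), (6, 7), (7, 9), (8, 8), (9, 0), (10, 0), (10, 2), (10, 9)}.
Total count |C(F_11)_aff| = 13.


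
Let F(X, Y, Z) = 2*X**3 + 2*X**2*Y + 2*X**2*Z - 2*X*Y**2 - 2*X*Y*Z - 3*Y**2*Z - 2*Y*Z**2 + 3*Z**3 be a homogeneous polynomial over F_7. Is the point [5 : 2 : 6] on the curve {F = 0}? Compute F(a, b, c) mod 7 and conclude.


F(5,2,6) ≡ 5 (mod 7); P is NOT on the curve.

Evaluate F(5, 2, 6) term-by-term (mod 7).
  2*X**3 ↦ 2·125·1·1 = 250
  2*X**2*Y ↦ 2·25·2·1 = 100
  2*X**2*Z ↦ 2·25·1·6 = 300
  -2*X*Y**2 ↦ -2·5·4·1 = -40
  -2*X*Y*Z ↦ -2·5·2·6 = -120
  -3*Y**2*Z ↦ -3·1·4·6 = -72
  -2*Y*Z**2 ↦ -2·1·2·36 = -144
  3*Z**3 ↦ 3·1·1·216 = 648
Sum: F(5, 2, 6) = (250) + (100) + (300) + (-40) + (-120) + (-72) + (-144) + (648) = 922.
Reducing mod 7: 922 ≡ 5 (mod 7).
Since F(a, b, c) ≡ 5 ≠ 0 (mod 7), P does NOT lie on the curve.


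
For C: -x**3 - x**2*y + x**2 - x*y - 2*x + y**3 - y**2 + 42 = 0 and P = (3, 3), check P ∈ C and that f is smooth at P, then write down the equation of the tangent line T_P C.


Tangent line at P: -44*x + 9*y + 105 = 0.

Step 1: f(3, 3) = 0, so P lies on C.
Step 2: partial derivatives
  f_x(x, y) = -3*x**2 - 2*x*y + 2*x - y - 2, f_y(x, y) = -x**2 - x + 3*y**2 - 2*y.
  f_x(P) = -44, f_y(P) = 9 (gradient nonzero, so P is smooth).
Step 3: tangent line at P: -44·(x − 3) + 9·(y − 3) = 0.
Expanding: -44*x + 9*y + 105 = 0.


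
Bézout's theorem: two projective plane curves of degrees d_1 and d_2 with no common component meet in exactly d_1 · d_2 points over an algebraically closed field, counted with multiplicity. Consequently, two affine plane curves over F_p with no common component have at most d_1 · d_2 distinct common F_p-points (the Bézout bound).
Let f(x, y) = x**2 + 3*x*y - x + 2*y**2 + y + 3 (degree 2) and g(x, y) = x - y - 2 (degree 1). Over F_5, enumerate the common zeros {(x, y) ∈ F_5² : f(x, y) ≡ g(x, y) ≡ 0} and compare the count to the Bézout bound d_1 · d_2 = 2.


Common zeros: {(2, 0)}; count = 1; Bézout bound = 2.

deg(f) = 2, deg(g) = 1, so Bézout bound = 2.
Scan x ∈ F_5. For each x, list the y ∈ F_5 with f(x, y) ≡ 0 and those with g(x, y) ≡ 0 (mod 5); the common zeros in that column are the intersection.
  x = 0: f ≡ 0 at y ∈ ∅; g ≡ 0 at y ∈ {3}; common: ∅.
  x = 1: f ≡ 0 at y ∈ ∅; g ≡ 0 at y ∈ {4}; common: ∅.
  x = 2: f ≡ 0 at y ∈ {0, 4}; g ≡ 0 at y ∈ {0}; common: {0}.
  x = 3: f ≡ 0 at y ∈ ∅; g ≡ 0 at y ∈ {1}; common: ∅.
  x = 4: f ≡ 0 at y ∈ {0, 1}; g ≡ 0 at y ∈ {2}; common: ∅.
Collecting: common zeros = {(2, 0)}, so the count is 1.
Comparison with the Bézout bound: 1 ≤ 2 = deg(f)·deg(g), as expected for curves with no common component (the affine F_5-count falls short of the bound because intersections may lie at infinity, over extension fields, or carry multiplicity).


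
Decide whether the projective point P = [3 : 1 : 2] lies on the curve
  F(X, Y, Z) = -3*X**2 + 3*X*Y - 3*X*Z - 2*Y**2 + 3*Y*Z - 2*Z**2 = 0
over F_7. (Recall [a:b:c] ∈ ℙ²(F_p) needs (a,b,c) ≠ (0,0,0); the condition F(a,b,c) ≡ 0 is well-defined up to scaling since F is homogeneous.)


F(3,1,2) ≡ 2 (mod 7); P is NOT on the curve.

Evaluate F(3, 1, 2) term-by-term (mod 7).
  -3*X**2 ↦ -3·9·1·1 = -27
  3*X*Y ↦ 3·3·1·1 = 9
  -3*X*Z ↦ -3·3·1·2 = -18
  -2*Y**2 ↦ -2·1·1·1 = -2
  3*Y*Z ↦ 3·1·1·2 = 6
  -2*Z**2 ↦ -2·1·1·4 = -8
Sum: F(3, 1, 2) = (-27) + (9) + (-18) + (-2) + (6) + (-8) = -40.
Reducing mod 7: -40 ≡ 2 (mod 7).
Since F(a, b, c) ≡ 2 ≠ 0 (mod 7), P does NOT lie on the curve.


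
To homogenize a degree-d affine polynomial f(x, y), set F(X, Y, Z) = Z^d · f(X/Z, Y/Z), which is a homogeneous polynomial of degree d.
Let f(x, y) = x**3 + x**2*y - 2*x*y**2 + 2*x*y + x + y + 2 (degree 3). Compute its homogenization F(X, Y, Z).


F(X, Y, Z) = X**3 + X**2*Y - 2*X*Y**2 + 2*X*Y*Z + X*Z**2 + Y*Z**2 + 2*Z**3

deg(f) = 3.
Substitute x = X/Z, y = Y/Z into f, then multiply by Z^3.
  monomial 1·x^3·y^0 ↦ 1·X^3·Y^0·Z^0.
  monomial 1·x^2·y^1 ↦ 1·X^2·Y^1·Z^0.
  monomial -2·x^1·y^2 ↦ -2·X^1·Y^2·Z^0.
  monomial 2·x^1·y^1 ↦ 2·X^1·Y^1·Z^1.
  monomial 1·x^1·y^0 ↦ 1·X^1·Y^0·Z^2.
  monomial 1·x^0·y^1 ↦ 1·X^0·Y^1·Z^2.
  monomial 2·x^0·y^0 ↦ 2·X^0·Y^0·Z^3.
Collecting: F(X, Y, Z) = X**3 + X**2*Y - 2*X*Y**2 + 2*X*Y*Z + X*Z**2 + Y*Z**2 + 2*Z**3.


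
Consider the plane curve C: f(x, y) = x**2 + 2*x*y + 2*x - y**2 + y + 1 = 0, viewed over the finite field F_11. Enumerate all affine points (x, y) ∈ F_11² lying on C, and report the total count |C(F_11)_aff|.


Affine F_11-points: {(0, 4), (0, 8), (1, 4), (1, 10), (3, 1), (3, 6), (4, 1), (4, 8), (5, 5), (5, 6), (10, 0), (10, 10)}; count = 12.

For each of the 121 pairs (x, y) ∈ F_11², evaluate f(x, y) mod 11. Record the zeros.
  x = 0: [0↦1, 1↦1, 2↦10, 3↦6, 4↦0, 5↦3, 6↦4, 7↦3, 8↦0, 9↦6, 10↦10]  zeros at y ∈ {4, 8}
  x = 1: [0↦4, 1↦6, 2↦6, 3↦4, 4↦0, 5↦5, 6↦8, 7↦9, 8↦8, 9↦5, 10↦0]  zeros at y ∈ {4, 10}
  x = 2: [0↦9, 1↦2, 2↦4, 3↦4, 4↦2, 5↦9, 6↦3, 7↦6, 8↦7, 9↦6, 10↦3]  zeros at y ∈ ∅
  x = 3: [0↦5, 1↦0, 2↦4, 3↦6, 4↦6, 5↦4, 6↦0, 7↦5, 8↦8, 9↦9, 10↦8]  zeros at y ∈ {1, 6}
  x = 4: [0↦3, 1↦0, 2↦6, 3↦10, 4↦1, 5↦1, 6↦10, 7↦6, 8↦0, 9↦3, 10↦4]  zeros at y ∈ {1, 8}
  x = 5: [0↦3, 1↦2, 2↦10, 3↦5, 4↦9, 5↦0, 6↦0, 7↦9, 8↦5, 9↦10, 10↦2]  zeros at y ∈ {5, 6}
  x = 6: [0↦5, 1↦6, 2↦5, 3↦2, 4↦8, 5↦1, 6↦3, 7↦3, 8↦1, 9↦8, 10↦2]  zeros at y ∈ ∅
  x = 7: [0↦9, 1↦1, 2↦2, 3↦1, 4↦9, 5↦4, 6↦8, 7↦10, 8↦10, 9↦8, 10↦4]  zeros at y ∈ ∅
  x = 8: [0↦4, 1↦9, 2↦1, 3↦2, 4↦1, 5↦9, 6↦4, 7↦8, 8↦10, 9↦10, 10↦8]  zeros at y ∈ ∅
  x = 9: [0↦1, 1↦8, 2↦2, 3↦5, 4↦6, 5↦5, 6↦2, 7↦8, 8↦1, 9↦3, 10↦3]  zeros at y ∈ ∅
  x = 10: [0↦0, 1↦9, 2↦5, 3↦10, 4↦2, 5↦3, 6↦2, 7↦10, 8↦5, 9↦9, 10↦0]  zeros at y ∈ {0, 10}
Collecting zeros: affine points = {(0, 4), (0, 8), (1, 4), (1, 10), (3, 1), (3, 6), (4, 1), (4, 8), (5, 5), (5, 6), (10, 0), (10, 10)}.
Total count |C(F_11)_aff| = 12.


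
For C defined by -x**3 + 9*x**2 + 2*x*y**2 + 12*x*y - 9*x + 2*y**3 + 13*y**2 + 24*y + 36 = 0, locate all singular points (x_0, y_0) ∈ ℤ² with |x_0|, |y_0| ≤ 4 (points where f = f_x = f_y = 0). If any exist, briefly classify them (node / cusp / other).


Singular points: {(3, -3)}; classification: cusp.

Compute partial derivatives:
  f_x = -3*x**2 + 18*x + 2*y**2 + 12*y - 9.
  f_y = 4*x*y + 12*x + 6*y**2 + 26*y + 24.
Scan x_0 ∈ {−4, ..., 4}. For each x_0, f_y(x_0, y) is a polynomial in y; find its integer roots y ∈ {−4, ..., 4}, then test f_x and f at those candidates.
  x = -4: f_y(-4, y) = 6*y**2 + 10*y - 24; vanishes at y ∈ {-3}. (-4, -3): f_x = -147 ≠ 0.
  x = -3: f_y(-3, y) = 6*y**2 + 14*y - 12; vanishes at y ∈ {-3}. (-3, -3): f_x = -108 ≠ 0.
  x = -2: f_y(-2, y) = 6*y**2 + 18*y; vanishes at y ∈ {-3, 0}. (-2, -3): f_x = -75 ≠ 0; (-2, 0): f_x = -57 ≠ 0.
  x = -1: f_y(-1, y) = 6*y**2 + 22*y + 12; vanishes at y ∈ {-3}. (-1, -3): f_x = -48 ≠ 0.
  x = 0: f_y(0, y) = 6*y**2 + 26*y + 24; vanishes at y ∈ {-3}. (0, -3): f_x = -27 ≠ 0.
  x = 1: f_y(1, y) = 6*y**2 + 30*y + 36; vanishes at y ∈ {-3, -2}. (1, -3): f_x = -12 ≠ 0; (1, -2): f_x = -10 ≠ 0.
  x = 2: f_y(2, y) = 6*y**2 + 34*y + 48; vanishes at y ∈ {-3}. (2, -3): f_x = -3 ≠ 0.
  x = 3: f_y(3, y) = 6*y**2 + 38*y + 60; vanishes at y ∈ {-3}. (3, -3): f_x = 0, f = 0 — SINGULAR.
  x = 4: f_y(4, y) = 6*y**2 + 42*y + 72; vanishes at y ∈ {-4, -3}. (4, -4): f_x = -1 ≠ 0; (4, -3): f_x = -3 ≠ 0.
Only singular point on the grid: (3, -3).
Classify: substitute x = 3 + u, y = -3 + v and expand: f = -u**3 + 2*u*v**2 + 2*v**3 + v**2.
No constant or linear terms (consistent with a singular point). Quadratic part: v**2. Cubic part: -u**3 + 2*u*v**2 + 2*v**3.
The quadratic part v**2 is a perfect square, so there is a single (double) tangent line v = 0, i.e. y = -3. Restricting the cubic part to that line (v = 0) leaves -u**3 ≠ 0, so f is not divisible by v and the branch is v² ≈ u**3 to lowest order — this is a cusp.
Classification: cusp.


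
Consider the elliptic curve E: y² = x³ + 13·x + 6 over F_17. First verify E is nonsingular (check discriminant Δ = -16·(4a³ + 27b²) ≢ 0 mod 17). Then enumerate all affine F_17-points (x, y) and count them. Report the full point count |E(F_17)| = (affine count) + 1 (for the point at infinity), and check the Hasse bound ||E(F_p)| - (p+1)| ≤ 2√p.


Affine points = {(3, 2), (3, 15), (5, 3), (5, 14), (7, 7), (7, 10), (9, 6), (9, 11), (11, 1), (11, 16), (13, 3), (13, 14), (14, 5), (14, 12), (16, 3), (16, 14)}; affine count = 16; |E(F_17)| = 17.

Discriminant check: Δ ∝ 4a³ + 27b² = 4·13³ + 27·6² = 4·2197 + 27·36 ≡ 2 (mod 17). Nonzero ⇒ E is nonsingular.
For each x ∈ F_17, compute rhs = x³ + 13·x + 6 mod 17, then count y ∈ F_17 with y² ≡ rhs.
  x = 0: rhs = 6, matching y values: none (0 points).
  x = 1: rhs = 3, matching y values: none (0 points).
  x = 2: rhs = 6, matching y values: none (0 points).
  x = 3: rhs = 4, matching y values: 2, 15 (2 points).
  x = 4: rhs = 3, matching y values: none (0 points).
  x = 5: rhs = 9, matching y values: 3, 14 (2 points).
  x = 6: rhs = 11, matching y values: none (0 points).
  x = 7: rhs = 15, matching y values: 7, 10 (2 points).
  x = 8: rhs = 10, matching y values: none (0 points).
  x = 9: rhs = 2, matching y values: 6, 11 (2 points).
  x = 10: rhs = 14, matching y values: none (0 points).
  x = 11: rhs = 1, matching y values: 1, 16 (2 points).
  x = 12: rhs = 3, matching y values: none (0 points).
  x = 13: rhs = 9, matching y values: 3, 14 (2 points).
  x = 14: rhs = 8, matching y values: 5, 12 (2 points).
  x = 15: rhs = 6, matching y values: none (0 points).
  x = 16: rhs = 9, matching y values: 3, 14 (2 points).
Total affine count: 16.
Full point count |E(F_17)| = 16 + 1 = 17.
Hasse bound: |17 − (17+1)| = |-1| = 1 ≤ 2√17 ≈ 8.2462 ✓.


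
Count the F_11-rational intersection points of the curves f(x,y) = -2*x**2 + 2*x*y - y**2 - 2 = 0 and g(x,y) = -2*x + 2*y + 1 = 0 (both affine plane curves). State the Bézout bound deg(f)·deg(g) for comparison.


Common zeros: ∅; count = 0; Bézout bound = 2.

deg(f) = 2, deg(g) = 1, so Bézout bound = 2.
Scan x ∈ F_11. For each x, list the y ∈ F_11 with f(x, y) ≡ 0 and those with g(x, y) ≡ 0 (mod 11); the common zeros in that column are the intersection.
  x = 0: f ≡ 0 at y ∈ {3, 8}; g ≡ 0 at y ∈ {5}; common: ∅.
  x = 1: f ≡ 0 at y ∈ ∅; g ≡ 0 at y ∈ {6}; common: ∅.
  x = 2: f ≡ 0 at y ∈ {6, 9}; g ≡ 0 at y ∈ {7}; common: ∅.
  x = 3: f ≡ 0 at y ∈ {3}; g ≡ 0 at y ∈ {8}; common: ∅.
  x = 4: f ≡ 0 at y ∈ {2, 6}; g ≡ 0 at y ∈ {9}; common: ∅.
  x = 5: f ≡ 0 at y ∈ ∅; g ≡ 0 at y ∈ {10}; common: ∅.
  x = 6: f ≡ 0 at y ∈ ∅; g ≡ 0 at y ∈ {0}; common: ∅.
  x = 7: f ≡ 0 at y ∈ {5, 9}; g ≡ 0 at y ∈ {1}; common: ∅.
  x = 8: f ≡ 0 at y ∈ {8}; g ≡ 0 at y ∈ {2}; common: ∅.
  x = 9: f ≡ 0 at y ∈ {2, 5}; g ≡ 0 at y ∈ {3}; common: ∅.
  x = 10: f ≡ 0 at y ∈ ∅; g ≡ 0 at y ∈ {4}; common: ∅.
Collecting: common zeros = ∅, so the count is 0.
Comparison with the Bézout bound: 0 ≤ 2 = deg(f)·deg(g), as expected for curves with no common component (the affine F_11-count falls short of the bound because intersections may lie at infinity, over extension fields, or carry multiplicity).


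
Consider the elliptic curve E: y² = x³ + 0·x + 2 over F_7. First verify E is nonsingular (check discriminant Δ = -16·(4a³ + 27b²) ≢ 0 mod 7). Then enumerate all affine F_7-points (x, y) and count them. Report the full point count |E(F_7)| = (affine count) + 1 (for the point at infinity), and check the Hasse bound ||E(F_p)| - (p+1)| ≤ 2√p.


Affine points = {(0, 3), (0, 4), (3, 1), (3, 6), (5, 1), (5, 6), (6, 1), (6, 6)}; affine count = 8; |E(F_7)| = 9.

Discriminant check: Δ ∝ 4a³ + 27b² = 4·0³ + 27·2² = 4·0 + 27·4 ≡ 3 (mod 7). Nonzero ⇒ E is nonsingular.
For each x ∈ F_7, compute rhs = x³ + 0·x + 2 mod 7, then count y ∈ F_7 with y² ≡ rhs.
  x = 0: rhs = 2, matching y values: 3, 4 (2 points).
  x = 1: rhs = 3, matching y values: none (0 points).
  x = 2: rhs = 3, matching y values: none (0 points).
  x = 3: rhs = 1, matching y values: 1, 6 (2 points).
  x = 4: rhs = 3, matching y values: none (0 points).
  x = 5: rhs = 1, matching y values: 1, 6 (2 points).
  x = 6: rhs = 1, matching y values: 1, 6 (2 points).
Total affine count: 8.
Full point count |E(F_7)| = 8 + 1 = 9.
Hasse bound: |9 − (7+1)| = |1| = 1 ≤ 2√7 ≈ 5.2915 ✓.


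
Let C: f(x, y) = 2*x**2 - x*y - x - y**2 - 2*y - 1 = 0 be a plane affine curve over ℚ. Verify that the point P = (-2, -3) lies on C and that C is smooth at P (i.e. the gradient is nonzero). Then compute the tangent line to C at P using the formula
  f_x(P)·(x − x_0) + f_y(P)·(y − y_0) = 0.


Tangent line at P: -6*x + 6*y + 6 = 0.

Step 1: f(-2, -3) = 0, so P lies on C.
Step 2: partial derivatives
  f_x(x, y) = 4*x - y - 1, f_y(x, y) = -x - 2*y - 2.
  f_x(P) = -6, f_y(P) = 6 (gradient nonzero, so P is smooth).
Step 3: tangent line at P: -6·(x − -2) + 6·(y − -3) = 0.
Expanding: -6*x + 6*y + 6 = 0.


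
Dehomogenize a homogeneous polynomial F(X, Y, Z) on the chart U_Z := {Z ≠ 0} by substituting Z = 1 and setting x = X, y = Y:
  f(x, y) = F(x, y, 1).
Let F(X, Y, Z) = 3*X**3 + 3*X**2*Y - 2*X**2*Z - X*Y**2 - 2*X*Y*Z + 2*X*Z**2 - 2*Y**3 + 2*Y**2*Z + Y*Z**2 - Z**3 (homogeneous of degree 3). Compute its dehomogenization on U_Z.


f(x, y) = 3*x**3 + 3*x**2*y - 2*x**2 - x*y**2 - 2*x*y + 2*x - 2*y**3 + 2*y**2 + y - 1

On U_Z we set Z = 1. Each monomial c·X^i·Y^j·Z^k in F becomes c·x^i·y^j·1^k = c·x^i·y^j.
Substituting Z = 1: F(X, Y, 1) = 3*x**3 + 3*x**2*y - 2*x**2 - x*y**2 - 2*x*y + 2*x - 2*y**3 + 2*y**2 + y - 1.
Note: deg(f) ≤ deg(F) = 3; strict inequality happens when F is divisible by Z (lost terms).


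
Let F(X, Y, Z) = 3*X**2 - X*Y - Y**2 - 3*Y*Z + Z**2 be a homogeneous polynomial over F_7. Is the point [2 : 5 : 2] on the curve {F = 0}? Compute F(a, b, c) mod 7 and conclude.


F(2,5,2) ≡ 0 (mod 7); P is on the curve.

Evaluate F(2, 5, 2) term-by-term (mod 7).
  3*X**2 ↦ 3·4·1·1 = 12
  -X*Y ↦ -1·2·5·1 = -10
  -Y**2 ↦ -1·1·25·1 = -25
  -3*Y*Z ↦ -3·1·5·2 = -30
  Z**2 ↦ 1·1·1·4 = 4
Sum: F(2, 5, 2) = (12) + (-10) + (-25) + (-30) + (4) = -49.
Reducing mod 7: -49 ≡ 0 (mod 7).
Since F(a, b, c) ≡ 0 (mod 7), P lies on the curve.


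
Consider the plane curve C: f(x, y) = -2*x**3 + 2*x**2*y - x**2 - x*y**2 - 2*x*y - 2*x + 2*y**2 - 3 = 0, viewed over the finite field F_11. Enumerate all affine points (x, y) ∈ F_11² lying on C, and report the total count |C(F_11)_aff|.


Affine F_11-points: {(2, 4), (5, 2), (5, 4), (8, 1), (8, 3), (10, 0), (10, 6)}; count = 7.

For each of the 121 pairs (x, y) ∈ F_11², evaluate f(x, y) mod 11. Record the zeros.
  x = 0: [0↦8, 1↦10, 2↦5, 3↦4, 4↦7, 5↦3, 6↦3, 7↦7, 8↦4, 9↦5, 10↦10]  zeros at y ∈ ∅
  x = 1: [0↦3, 1↦4, 2↦7, 3↦1, 4↦8, 5↦6, 6↦6, 7↦8, 8↦1, 9↦7, 10↦4]  zeros at y ∈ ∅
  x = 2: [0↦6, 1↦10, 2↦3, 3↦7, 4↦0, 5↦4, 6↦8, 7↦1, 8↦5, 9↦9, 10↦2]  zeros at y ∈ {4}
  x = 3: [0↦5, 1↦5, 2↦3, 3↦10, 4↦4, 5↦7, 6↦8, 7↦7, 8↦4, 9↦10, 10↦3]  zeros at y ∈ ∅
  x = 4: [0↦10, 1↦10, 2↦6, 3↦9, 4↦8, 5↦3, 6↦5, 7↦3, 8↦8, 9↦9, 10↦6]  zeros at y ∈ ∅
  x = 5: [0↦9, 1↦2, 2↦0, 3↦3, 4↦0, 5↦2, 6↦9, 7↦10, 8↦5, 9↦5, 10↦10]  zeros at y ∈ {2, 4}
  x = 6: [0↦1, 1↦2, 2↦6, 3↦2, 4↦1, 5↦3, 6↦8, 7↦5, 8↦5, 9↦8, 10↦3]  zeros at y ∈ ∅
  x = 7: [0↦7, 1↦9, 2↦1, 3↦5, 4↦10, 5↦5, 6↦1, 7↦9, 8↦7, 9↦6, 10↦6]  zeros at y ∈ ∅
  x = 8: [0↦4, 1↦0, 2↦6, 3↦0, 4↦4, 5↦7, 6↦9, 7↦10, 8↦10, 9↦9, 10↦7]  zeros at y ∈ {1, 3}
  x = 9: [0↦2, 1↦7, 2↦9, 3↦8, 4↦4, 5↦8, 6↦9, 7↦7, 8↦2, 9↦5, 10↦5]  zeros at y ∈ ∅
  x = 10: [0↦0, 1↦7, 2↦9, 3↦6, 4↦9, 5↦7, 6↦0, 7↦10, 8↦4, 9↦4, 10↦10]  zeros at y ∈ {0, 6}
Collecting zeros: affine points = {(2, 4), (5, 2), (5, 4), (8, 1), (8, 3), (10, 0), (10, 6)}.
Total count |C(F_11)_aff| = 7.


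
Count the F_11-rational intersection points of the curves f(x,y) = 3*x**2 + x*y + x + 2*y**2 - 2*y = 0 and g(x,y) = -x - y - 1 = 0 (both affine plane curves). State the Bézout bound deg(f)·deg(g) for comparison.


Common zeros: {(7, 3), (8, 2)}; count = 2; Bézout bound = 2.

deg(f) = 2, deg(g) = 1, so Bézout bound = 2.
Scan x ∈ F_11. For each x, list the y ∈ F_11 with f(x, y) ≡ 0 and those with g(x, y) ≡ 0 (mod 11); the common zeros in that column are the intersection.
  x = 0: f ≡ 0 at y ∈ {0, 1}; g ≡ 0 at y ∈ {10}; common: ∅.
  x = 1: f ≡ 0 at y ∈ ∅; g ≡ 0 at y ∈ {9}; common: ∅.
  x = 2: f ≡ 0 at y ∈ {2, 9}; g ≡ 0 at y ∈ {8}; common: ∅.
  x = 3: f ≡ 0 at y ∈ {1, 4}; g ≡ 0 at y ∈ {7}; common: ∅.
  x = 4: f ≡ 0 at y ∈ ∅; g ≡ 0 at y ∈ {6}; common: ∅.
  x = 5: f ≡ 0 at y ∈ ∅; g ≡ 0 at y ∈ {5}; common: ∅.
  x = 6: f ≡ 0 at y ∈ ∅; g ≡ 0 at y ∈ {4}; common: ∅.
  x = 7: f ≡ 0 at y ∈ {0, 3}; g ≡ 0 at y ∈ {3}; common: {3}.
  x = 8: f ≡ 0 at y ∈ {2, 6}; g ≡ 0 at y ∈ {2}; common: {2}.
  x = 9: f ≡ 0 at y ∈ ∅; g ≡ 0 at y ∈ {1}; common: ∅.
  x = 10: f ≡ 0 at y ∈ {3, 4}; g ≡ 0 at y ∈ {0}; common: ∅.
Collecting: common zeros = {(7, 3), (8, 2)}, so the count is 2.
Comparison with the Bézout bound: 2 ≤ 2 = deg(f)·deg(g), as expected for curves with no common component (the bound is attained).


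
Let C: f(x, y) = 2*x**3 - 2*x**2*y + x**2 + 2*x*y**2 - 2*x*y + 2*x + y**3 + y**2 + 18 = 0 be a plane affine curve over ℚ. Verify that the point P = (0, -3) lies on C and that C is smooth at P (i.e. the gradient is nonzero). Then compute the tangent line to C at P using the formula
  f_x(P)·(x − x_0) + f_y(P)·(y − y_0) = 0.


Tangent line at P: 26*x + 21*y + 63 = 0.

Step 1: f(0, -3) = 0, so P lies on C.
Step 2: partial derivatives
  f_x(x, y) = 6*x**2 - 4*x*y + 2*x + 2*y**2 - 2*y + 2, f_y(x, y) = -2*x**2 + 4*x*y - 2*x + 3*y**2 + 2*y.
  f_x(P) = 26, f_y(P) = 21 (gradient nonzero, so P is smooth).
Step 3: tangent line at P: 26·(x − 0) + 21·(y − -3) = 0.
Expanding: 26*x + 21*y + 63 = 0.


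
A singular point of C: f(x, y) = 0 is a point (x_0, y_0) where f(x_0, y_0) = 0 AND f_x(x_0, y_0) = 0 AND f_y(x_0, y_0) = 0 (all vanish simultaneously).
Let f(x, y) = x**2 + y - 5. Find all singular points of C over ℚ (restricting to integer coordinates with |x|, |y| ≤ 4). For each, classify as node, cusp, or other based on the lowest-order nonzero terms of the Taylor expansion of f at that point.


No singular points in the scanned grid; C is smooth there.

Compute partial derivatives:
  f_x = 2*x.
  f_y = 1.
f_y = 1 is a nonzero constant, so f_y never vanishes: no point (x, y) can satisfy f = f_x = f_y = 0. In particular no (x, y) ∈ {−4, ..., 4}² is singular; the curve is smooth.


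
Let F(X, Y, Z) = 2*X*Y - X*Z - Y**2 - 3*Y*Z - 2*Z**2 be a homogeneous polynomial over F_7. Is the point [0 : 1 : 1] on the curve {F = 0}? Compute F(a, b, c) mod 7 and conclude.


F(0,1,1) ≡ 1 (mod 7); P is NOT on the curve.

Evaluate F(0, 1, 1) term-by-term (mod 7).
  2*X*Y ↦ 2·0·1·1 = 0
  -X*Z ↦ -1·0·1·1 = 0
  -Y**2 ↦ -1·1·1·1 = -1
  -3*Y*Z ↦ -3·1·1·1 = -3
  -2*Z**2 ↦ -2·1·1·1 = -2
Sum: F(0, 1, 1) = (0) + (0) + (-1) + (-3) + (-2) = -6.
Reducing mod 7: -6 ≡ 1 (mod 7).
Since F(a, b, c) ≡ 1 ≠ 0 (mod 7), P does NOT lie on the curve.


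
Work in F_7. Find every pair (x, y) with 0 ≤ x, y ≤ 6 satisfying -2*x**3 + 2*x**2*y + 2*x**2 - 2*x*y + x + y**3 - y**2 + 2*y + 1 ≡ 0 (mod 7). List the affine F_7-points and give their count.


Affine F_7-points: {(1, 5), (3, 2), (3, 3), (4, 0), (4, 2), (4, 6), (5, 6)}; count = 7.

For each of the 49 pairs (x, y) ∈ F_7², evaluate f(x, y) mod 7. Record the zeros.
  x = 0: [0↦1, 1↦3, 2↦2, 3↦4, 4↦1, 5↦6, 6↦4]  zeros at y ∈ ∅
  x = 1: [0↦2, 1↦4, 2↦3, 3↦5, 4↦2, 5↦0, 6↦5]  zeros at y ∈ {5}
  x = 2: [0↦2, 1↦1, 2↦4, 3↦3, 4↦4, 5↦6, 6↦1]  zeros at y ∈ ∅
  x = 3: [0↦3, 1↦3, 2↦0, 3↦0, 4↦2, 5↦5, 6↦1]  zeros at y ∈ {2, 3}
  x = 4: [0↦0, 1↦5, 2↦0, 3↦5, 4↦5, 5↦6, 6↦0]  zeros at y ∈ {0, 2, 6}
  x = 5: [0↦2, 1↦2, 2↦6, 3↦6, 4↦1, 5↦4, 6↦0]  zeros at y ∈ {6}
  x = 6: [0↦4, 1↦3, 2↦6, 3↦5, 4↦6, 5↦1, 6↦3]  zeros at y ∈ ∅
Collecting zeros: affine points = {(1, 5), (3, 2), (3, 3), (4, 0), (4, 2), (4, 6), (5, 6)}.
Total count |C(F_7)_aff| = 7.


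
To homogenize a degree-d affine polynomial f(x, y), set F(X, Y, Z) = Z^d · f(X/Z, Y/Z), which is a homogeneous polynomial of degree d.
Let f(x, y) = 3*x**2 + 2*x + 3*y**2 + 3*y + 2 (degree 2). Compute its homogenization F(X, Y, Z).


F(X, Y, Z) = 3*X**2 + 2*X*Z + 3*Y**2 + 3*Y*Z + 2*Z**2

deg(f) = 2.
Substitute x = X/Z, y = Y/Z into f, then multiply by Z^2.
  monomial 3·x^2·y^0 ↦ 3·X^2·Y^0·Z^0.
  monomial 2·x^1·y^0 ↦ 2·X^1·Y^0·Z^1.
  monomial 3·x^0·y^2 ↦ 3·X^0·Y^2·Z^0.
  monomial 3·x^0·y^1 ↦ 3·X^0·Y^1·Z^1.
  monomial 2·x^0·y^0 ↦ 2·X^0·Y^0·Z^2.
Collecting: F(X, Y, Z) = 3*X**2 + 2*X*Z + 3*Y**2 + 3*Y*Z + 2*Z**2.


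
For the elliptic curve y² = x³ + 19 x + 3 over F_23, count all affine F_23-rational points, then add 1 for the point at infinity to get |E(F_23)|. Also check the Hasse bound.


Affine points = {(0, 7), (0, 16), (1, 0), (2, 7), (2, 16), (3, 8), (3, 15), (5, 4), (5, 19), (8, 0), (9, 11), (9, 12), (11, 5), (11, 18), (12, 2), (12, 21), (13, 3), (13, 20), (14, 0), (15, 11), (15, 12), (17, 8), (17, 15), (18, 6), (18, 17), (19, 1), (19, 22), (21, 7), (21, 16), (22, 11), (22, 12)}; affine count = 31; |E(F_23)| = 32.

Discriminant check: Δ ∝ 4a³ + 27b² = 4·19³ + 27·3² = 4·6859 + 27·9 ≡ 10 (mod 23). Nonzero ⇒ E is nonsingular.
For each x ∈ F_23, compute rhs = x³ + 19·x + 3 mod 23, then count y ∈ F_23 with y² ≡ rhs.
  x = 0: rhs = 3, matching y values: 7, 16 (2 points).
  x = 1: rhs = 0, matching y values: 0 (1 points).
  x = 2: rhs = 3, matching y values: 7, 16 (2 points).
  x = 3: rhs = 18, matching y values: 8, 15 (2 points).
  x = 4: rhs = 5, matching y values: none (0 points).
  x = 5: rhs = 16, matching y values: 4, 19 (2 points).
  x = 6: rhs = 11, matching y values: none (0 points).
  x = 7: rhs = 19, matching y values: none (0 points).
  x = 8: rhs = 0, matching y values: 0 (1 points).
  x = 9: rhs = 6, matching y values: 11, 12 (2 points).
  x = 10: rhs = 20, matching y values: none (0 points).
  x = 11: rhs = 2, matching y values: 5, 18 (2 points).
  x = 12: rhs = 4, matching y values: 2, 21 (2 points).
  x = 13: rhs = 9, matching y values: 3, 20 (2 points).
  x = 14: rhs = 0, matching y values: 0 (1 points).
  x = 15: rhs = 6, matching y values: 11, 12 (2 points).
  x = 16: rhs = 10, matching y values: none (0 points).
  x = 17: rhs = 18, matching y values: 8, 15 (2 points).
  x = 18: rhs = 13, matching y values: 6, 17 (2 points).
  x = 19: rhs = 1, matching y values: 1, 22 (2 points).
  x = 20: rhs = 11, matching y values: none (0 points).
  x = 21: rhs = 3, matching y values: 7, 16 (2 points).
  x = 22: rhs = 6, matching y values: 11, 12 (2 points).
Total affine count: 31.
Full point count |E(F_23)| = 31 + 1 = 32.
Hasse bound: |32 − (23+1)| = |8| = 8 ≤ 2√23 ≈ 9.5917 ✓.


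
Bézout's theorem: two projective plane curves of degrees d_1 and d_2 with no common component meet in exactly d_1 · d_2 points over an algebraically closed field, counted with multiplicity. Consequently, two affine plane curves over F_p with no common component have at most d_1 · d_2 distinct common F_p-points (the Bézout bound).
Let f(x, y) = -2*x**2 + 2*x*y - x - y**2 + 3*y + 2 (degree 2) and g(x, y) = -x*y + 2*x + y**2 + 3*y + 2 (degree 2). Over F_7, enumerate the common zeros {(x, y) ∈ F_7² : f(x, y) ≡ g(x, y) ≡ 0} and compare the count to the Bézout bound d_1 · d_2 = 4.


Common zeros: ∅; count = 0; Bézout bound = 4.

deg(f) = 2, deg(g) = 2, so Bézout bound = 4.
Scan x ∈ F_7. For each x, list the y ∈ F_7 with f(x, y) ≡ 0 and those with g(x, y) ≡ 0 (mod 7); the common zeros in that column are the intersection.
  x = 0: f ≡ 0 at y ∈ ∅; g ≡ 0 at y ∈ {5, 6}; common: ∅.
  x = 1: f ≡ 0 at y ∈ {6}; g ≡ 0 at y ∈ {1, 4}; common: ∅.
  x = 2: f ≡ 0 at y ∈ ∅; g ≡ 0 at y ∈ ∅; common: ∅.
  x = 3: f ≡ 0 at y ∈ ∅; g ≡ 0 at y ∈ ∅; common: ∅.
  x = 4: f ≡ 0 at y ∈ ∅; g ≡ 0 at y ∈ ∅; common: ∅.
  x = 5: f ≡ 0 at y ∈ ∅; g ≡ 0 at y ∈ ∅; common: ∅.
  x = 6: f ≡ 0 at y ∈ ∅; g ≡ 0 at y ∈ {0, 3}; common: ∅.
Collecting: common zeros = ∅, so the count is 0.
Comparison with the Bézout bound: 0 ≤ 4 = deg(f)·deg(g), as expected for curves with no common component (the affine F_7-count falls short of the bound because intersections may lie at infinity, over extension fields, or carry multiplicity).


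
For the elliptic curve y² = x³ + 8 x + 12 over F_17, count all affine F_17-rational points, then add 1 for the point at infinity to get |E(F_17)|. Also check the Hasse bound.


Affine points = {(1, 2), (1, 15), (2, 6), (2, 11), (6, 2), (6, 15), (10, 2), (10, 15), (12, 0), (13, 1), (13, 16)}; affine count = 11; |E(F_17)| = 12.

Discriminant check: Δ ∝ 4a³ + 27b² = 4·8³ + 27·12² = 4·512 + 27·144 ≡ 3 (mod 17). Nonzero ⇒ E is nonsingular.
For each x ∈ F_17, compute rhs = x³ + 8·x + 12 mod 17, then count y ∈ F_17 with y² ≡ rhs.
  x = 0: rhs = 12, matching y values: none (0 points).
  x = 1: rhs = 4, matching y values: 2, 15 (2 points).
  x = 2: rhs = 2, matching y values: 6, 11 (2 points).
  x = 3: rhs = 12, matching y values: none (0 points).
  x = 4: rhs = 6, matching y values: none (0 points).
  x = 5: rhs = 7, matching y values: none (0 points).
  x = 6: rhs = 4, matching y values: 2, 15 (2 points).
  x = 7: rhs = 3, matching y values: none (0 points).
  x = 8: rhs = 10, matching y values: none (0 points).
  x = 9: rhs = 14, matching y values: none (0 points).
  x = 10: rhs = 4, matching y values: 2, 15 (2 points).
  x = 11: rhs = 3, matching y values: none (0 points).
  x = 12: rhs = 0, matching y values: 0 (1 points).
  x = 13: rhs = 1, matching y values: 1, 16 (2 points).
  x = 14: rhs = 12, matching y values: none (0 points).
  x = 15: rhs = 5, matching y values: none (0 points).
  x = 16: rhs = 3, matching y values: none (0 points).
Total affine count: 11.
Full point count |E(F_17)| = 11 + 1 = 12.
Hasse bound: |12 − (17+1)| = |-6| = 6 ≤ 2√17 ≈ 8.2462 ✓.


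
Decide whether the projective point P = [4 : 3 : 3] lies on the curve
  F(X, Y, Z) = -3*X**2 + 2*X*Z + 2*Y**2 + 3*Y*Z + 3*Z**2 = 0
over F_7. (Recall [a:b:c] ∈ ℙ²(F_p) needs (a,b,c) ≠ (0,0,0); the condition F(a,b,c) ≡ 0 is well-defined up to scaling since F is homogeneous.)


F(4,3,3) ≡ 6 (mod 7); P is NOT on the curve.

Evaluate F(4, 3, 3) term-by-term (mod 7).
  -3*X**2 ↦ -3·16·1·1 = -48
  2*X*Z ↦ 2·4·1·3 = 24
  2*Y**2 ↦ 2·1·9·1 = 18
  3*Y*Z ↦ 3·1·3·3 = 27
  3*Z**2 ↦ 3·1·1·9 = 27
Sum: F(4, 3, 3) = (-48) + (24) + (18) + (27) + (27) = 48.
Reducing mod 7: 48 ≡ 6 (mod 7).
Since F(a, b, c) ≡ 6 ≠ 0 (mod 7), P does NOT lie on the curve.


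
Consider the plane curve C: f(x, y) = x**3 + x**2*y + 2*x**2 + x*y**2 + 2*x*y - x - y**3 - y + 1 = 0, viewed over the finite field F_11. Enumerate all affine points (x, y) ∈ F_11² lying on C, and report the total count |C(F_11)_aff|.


Affine F_11-points: {(0, 9), (1, 6), (1, 8), (1, 9), (2, 4), (2, 10), (3, 7), (3, 8), (3, 10), (5, 1), (5, 5), (5, 10), (6, 3), (7, 7), (8, 8), (10, 9)}; count = 16.

For each of the 121 pairs (x, y) ∈ F_11², evaluate f(x, y) mod 11. Record the zeros.
  x = 0: [0↦1, 1↦10, 2↦2, 3↦4, 4↦10, 5↦3, 6↦10, 7↦3, 8↦9, 9↦0, 10↦3]  zeros at y ∈ {9}
  x = 1: [0↦3, 1↦5, 2↦3, 3↦2, 4↦7, 5↦1, 6↦0, 7↦9, 8↦0, 9↦0, 10↦3]  zeros at y ∈ {6, 8, 9}
  x = 2: [0↦4, 1↦1, 2↦7, 3↦5, 4↦0, 5↦8, 6↦1, 7↦6, 8↦6, 9↦6, 10↦0]  zeros at y ∈ {4, 10}
  x = 3: [0↦10, 1↦4, 2↦9, 3↦8, 4↦6, 5↦8, 6↦8, 7↦0, 8↦0, 9↦2, 10↦0]  zeros at y ∈ {7, 8, 10}
  x = 4: [0↦5, 1↦9, 2↦4, 3↦6, 4↦9, 5↦7, 6↦5, 7↦8, 8↦10, 9↦5, 10↦9]  zeros at y ∈ ∅
  x = 5: [0↦6, 1↦0, 2↦9, 3↦5, 4↦4, 5↦0, 6↦9, 7↦3, 8↦9, 9↦10, 10↦0]  zeros at y ∈ {1, 5, 10}
  x = 6: [0↦8, 1↦5, 2↦8, 3↦0, 4↦8, 5↦4, 6↦4, 7↦2, 8↦3, 9↦1, 10↦1]  zeros at y ∈ {3}
  x = 7: [0↦6, 1↦8, 2↦7, 3↦8, 4↦5, 5↦3, 6↦7, 7↦0, 8↦9, 9↦6, 10↦7]  zeros at y ∈ {7}
  x = 8: [0↦6, 1↦4, 2↦1, 3↦2, 4↦1, 5↦3, 6↦2, 7↦3, 8↦0, 9↦9, 10↦2]  zeros at y ∈ {8}
  x = 9: [0↦3, 1↦10, 2↦7, 3↦10, 4↦2, 5↦10, 6↦6, 7↦6, 8↦4, 9↦5, 10↦3]  zeros at y ∈ ∅
  x = 10: [0↦3, 1↦10, 2↦9, 3↦5, 4↦3, 5↦8, 6↦3, 7↦4, 8↦5, 9↦0, 10↦5]  zeros at y ∈ {9}
Collecting zeros: affine points = {(0, 9), (1, 6), (1, 8), (1, 9), (2, 4), (2, 10), (3, 7), (3, 8), (3, 10), (5, 1), (5, 5), (5, 10), (6, 3), (7, 7), (8, 8), (10, 9)}.
Total count |C(F_11)_aff| = 16.
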